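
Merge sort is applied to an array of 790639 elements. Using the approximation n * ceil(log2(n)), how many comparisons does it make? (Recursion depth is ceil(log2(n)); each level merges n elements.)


Merge sort divides the array into halves recursively.
Number of levels = ceil(log2(790639)) = 20
At each level, approximately n = 790639 comparisons are needed for merging.
Total comparisons ~ n * ceil(log2(n)) = 790639 * 20 = 15812780


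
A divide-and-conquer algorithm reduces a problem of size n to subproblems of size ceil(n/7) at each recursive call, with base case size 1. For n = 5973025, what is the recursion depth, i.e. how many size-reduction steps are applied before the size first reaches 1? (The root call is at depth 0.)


Each step divides the size by 7 (rounding up); after k steps the size is ceil(n/7^k), which equals 1 exactly when 7^k >= n.
So the depth is the smallest k with 7^k >= 5973025, i.e. ceil(log_7(5973025)).
7^8 = 5764801 < 5973025 <= 40353607 = 7^9
Recursion depth = 9


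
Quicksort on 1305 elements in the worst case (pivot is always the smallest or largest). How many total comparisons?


In the worst case, each partition step picks the worst pivot:
  Partition 1: 1304 comparisons (n-1 elements to compare)
  Partition 2: 1303 comparisons
  Partition 3: 1302 comparisons
  Partition 4: 1301 comparisons
  Partition 5: 1300 comparisons
  ...
  Last partition: 0 comparisons
Total = (n-1) + (n-2) + ... + 1 + 0 = n*(n-1)/2
= 1305*1304/2 = 850860


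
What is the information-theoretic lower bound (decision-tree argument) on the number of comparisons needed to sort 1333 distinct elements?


A binary decision tree of height h has at most 2^h leaves and needs at least n! of them, so h >= ceil(log2(n!)).
1333! is far too large to multiply out, so use Stirling's series:
  ln(n!) ~ n ln n - n + (1/2) ln(2 pi n) + 1/(12n)  (error below 1/(360 n^3), negligible here)
  ln(1333) = 7.1951873
  n ln n = 1333 * 7.1951873 = 9591.1847
  (1/2) ln(2 pi * 1333) = (1/2) ln(8375.4860) = 4.5165
  1/(12*1333) = 0.0001
  ln(1333!) ~ 9591.1847 - 1333 + 4.5165 + 0.0001 = 8262.7013
Convert to base 2: log2(1333!) = 8262.7013 / ln 2 = 8262.7013 / 0.69314718 = 11920.5582
ceil(11920.5582) = 11921


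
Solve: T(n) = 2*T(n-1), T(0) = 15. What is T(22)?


Unrolling:
T(22) = 2*T(21) = 2^2*T(20) = ... = 2^22*T(0)
= 2^22 * 15
= 4194304 * 15 = 62914560


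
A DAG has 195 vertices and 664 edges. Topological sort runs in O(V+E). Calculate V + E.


V = 195 (vertex processing)
E = 664 (edge processing)
V + E = 195 + 664 = 859


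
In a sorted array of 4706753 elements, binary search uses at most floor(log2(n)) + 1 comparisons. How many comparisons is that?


Halving sequence: 4706753 -> 2353376 -> 1176688 -> 588344 -> 294172 -> 147086 -> 73543 -> 36771 -> 18385 -> 9192 -> 4596 -> 2298 -> 1149 -> 574 -> 287 -> 143 -> 71 -> 35 -> 17 -> 8 -> 4 -> 2 -> 1
Number of halvings = 22
Max comparisons = 22 + 1 = 23


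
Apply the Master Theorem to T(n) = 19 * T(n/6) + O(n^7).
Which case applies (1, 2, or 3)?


The Master Theorem: T(n) = a*T(n/b) + O(n^c)
  a = 19, b = 6, c = 7
log_b(a) = log_6(19) ~ 1.643
Compare b^c with a: 6^7 = 279936 > 19, so c > log_b(a).
Since c > log_b(a), Case 3 applies.
T(n) = O(n^7)
Master Theorem case = 3


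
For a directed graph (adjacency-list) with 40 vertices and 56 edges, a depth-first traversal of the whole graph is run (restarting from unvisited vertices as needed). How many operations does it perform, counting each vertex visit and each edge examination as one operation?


A full DFS traversal visits each vertex once and examines each edge once.
V = 40
E = 56
Sum = 40 + 56 = 96


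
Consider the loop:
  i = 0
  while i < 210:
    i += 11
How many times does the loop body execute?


Starting at i = 0, each iteration adds 11.
Iterations until i >= 210:
  Iteration 1: i = 0 -> i = 11
  Iteration 2: i = 11 -> i = 22
  Iteration 3: i = 22 -> i = 33
  Iteration 4: i = 33 -> i = 44
  Iteration 5: i = 44 -> i = 55
  Iteration 6: i = 55 -> i = 66
  Iteration 7: i = 66 -> i = 77
  Iteration 8: i = 77 -> i = 88
  ... continuing ...
Total iterations = ceil(210/11) = 20


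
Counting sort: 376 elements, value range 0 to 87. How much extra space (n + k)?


n = 376 (output array)
k = 88 (count array for 88 distinct values)
Extra space = 376 + 88 = 464


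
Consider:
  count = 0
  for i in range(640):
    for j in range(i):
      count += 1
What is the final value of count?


For each i, the inner loop runs i times:
  i=0: inner runs 0 times
  i=1: inner runs 1 time
  i=2: inner runs 2 times
  i=3: inner runs 3 times
  i=4: inner runs 4 times
  i=5: inner runs 5 times
  i=6: inner runs 6 times
  i=7: inner runs 7 times
  ...
Total = 0 + 1 + 2 + ... + 639 = 640*(640-1)/2 = 204480


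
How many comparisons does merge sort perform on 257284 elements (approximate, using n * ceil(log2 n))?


Recursion depth: ceil(log2(257284)) = 18
Each recursion level merges n = 257284 elements
Total = 257284 * 18 = 4631112


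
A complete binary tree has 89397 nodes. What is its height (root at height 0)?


In a complete binary tree, level k holds nodes 2^k .. 2^(k+1)-1 (1-indexed).
Height = floor(log2(n)) = floor(log2(89397)) = 16
Check: 2^16 = 65536 <= 89397 < 131072 = 2^17


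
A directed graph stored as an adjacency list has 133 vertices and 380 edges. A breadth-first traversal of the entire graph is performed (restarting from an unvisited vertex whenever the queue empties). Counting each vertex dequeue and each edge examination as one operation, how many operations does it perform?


A full BFS traversal dequeues each vertex once and examines each edge once.
Vertex visits: 133
Edge visits: 380
V + E = 133 + 380 = 513


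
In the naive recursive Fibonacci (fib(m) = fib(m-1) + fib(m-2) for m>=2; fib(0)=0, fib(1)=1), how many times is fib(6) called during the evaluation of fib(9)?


Let N(m) = number of times fib(m) is called while evaluating fib(9).
N(9) = 1 (the initial call).
N(8) = 1 (only fib(9) calls it).
For 1 <= m <= 7: fib(m) is called by fib(m+1) and fib(m+2), so
  N(m) = N(m+1) + N(m+2).
fib(0) is called only by fib(2), so N(0) = N(2).
Walk down from m=9:
  N(9)=1, N(8)=1, N(7)=2, N(6)=3
N(6) = 3


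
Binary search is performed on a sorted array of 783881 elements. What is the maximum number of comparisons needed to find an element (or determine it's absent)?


Binary search halves the search space each comparison:
  Step 1: search space = 783881 -> 391940
  Step 2: search space = 391940 -> 195970
  Step 3: search space = 195970 -> 97985
  Step 4: search space = 97985 -> 48992
  Step 5: search space = 48992 -> 24496
  Step 6: search space = 24496 -> 12248
  Step 7: search space = 12248 -> 6124
  Step 8: search space = 6124 -> 3062
  Step 9: search space = 3062 -> 1531
  Step 10: search space = 1531 -> 765
  Step 11: search space = 765 -> 382
  Step 12: search space = 382 -> 191
  Step 13: search space = 191 -> 95
  Step 14: search space = 95 -> 47
  Step 15: search space = 47 -> 23
  Step 16: search space = 23 -> 11
  Step 17: search space = 11 -> 5
  Step 18: search space = 5 -> 2
  Step 19: search space = 2 -> 1
  Step 20: search space = 1 (final check)
Maximum comparisons = floor(log2(783881)) + 1 = 19 + 1 = 20


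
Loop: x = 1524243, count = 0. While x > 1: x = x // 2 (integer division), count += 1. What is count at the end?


The variable x halves each step:
x = 1524243 -> 762121 -> 381060 -> 190530 -> 95265 -> 47632 -> 23816 -> 11908 -> 5954 -> 2977 -> 1488 -> 744 -> 372 -> 186 -> 93 -> 46 -> 23 -> 11 -> 5 -> 2 -> 1
Number of halvings = floor(log2(1524243)) = 20


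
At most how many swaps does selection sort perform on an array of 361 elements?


Each of the 360 passes places one element in its final position.
Pass 1: swap minimum into position 0
Pass 2: swap minimum of remaining into position 1
...
Pass 360: last two elements, one swap
Maximum swaps = 361 - 1 = 360


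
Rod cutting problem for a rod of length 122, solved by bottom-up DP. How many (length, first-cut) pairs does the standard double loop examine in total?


For each subproblem length i = 1..122, the inner loop considers i possible first cuts.
Total = 1 + 2 + ... + 122
= 122*(122+1)/2
= 122*123/2 = 7503


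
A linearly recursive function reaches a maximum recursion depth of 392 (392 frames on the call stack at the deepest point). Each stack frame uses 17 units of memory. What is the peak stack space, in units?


Maximum recursion depth = 392 frames
Memory per frame = 17 units
Total stack space = depth * frame_size
= 392 * 17 = 6664


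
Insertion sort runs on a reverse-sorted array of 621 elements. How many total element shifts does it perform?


Sum of shifts = 1 + 2 + 3 + ... + 620
= 621 * 620 / 2
= 385020 / 2
= 192510


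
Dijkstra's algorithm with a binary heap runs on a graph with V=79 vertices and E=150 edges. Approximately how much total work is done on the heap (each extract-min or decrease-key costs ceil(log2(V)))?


Dijkstra with a binary heap: each vertex is extracted once, each edge may relax once.
Each heap operation costs O(log V).
V + E = 79 + 150 = 229
ceil(log2(79)) = 7 (since 2^6 = 64 < 79 <= 128 = 2^7)
Total heap work = (V+E) * ceil(log2(V)) = 229 * 7 = 1603


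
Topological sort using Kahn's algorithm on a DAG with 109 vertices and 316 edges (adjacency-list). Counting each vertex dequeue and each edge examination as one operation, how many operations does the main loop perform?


Kahn's algorithm:
  1. Compute in-degrees: O(V + E)
  2. Process queue: each vertex dequeued once (O(V))
     each edge examined once (O(E))
Total = V + E = 109 + 316 = 425


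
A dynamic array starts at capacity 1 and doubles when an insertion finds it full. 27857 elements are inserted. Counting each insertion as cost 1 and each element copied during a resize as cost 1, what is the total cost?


n = 27857
Insertion costs: 27857
Resizes copy 1, 2, 4, ... up to the largest power of 2 that is <= n-1 = 27856, i.e. 16384.
Copy costs = 1 + 2 + 4 + 8 + 16 + 32 + 64 + 128 + 256 + 512 + 1024 + 2048 + 4096 + 8192 + 16384 = 32767
Total = 27857 + 32767 = 60624


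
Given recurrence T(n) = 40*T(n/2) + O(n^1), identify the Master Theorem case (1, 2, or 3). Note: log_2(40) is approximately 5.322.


Master Theorem parameters: a=40, b=2, c=1
log_b(a) = 5.322
Compare b^c with a: 2^1 = 2 < 40, so c < log_b(a).
Comparing c=1 vs log_b(a)=5.322:
1 < 5.322 => Case 1
Result: T(n) = O(n^(log_2 40)) ~ O(n^5.322)
Master Theorem case = 1


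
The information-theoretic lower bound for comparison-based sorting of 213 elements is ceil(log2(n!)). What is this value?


A binary decision tree of height h has at most 2^h leaves and needs at least n! of them, so h >= ceil(log2(n!)).
213! is far too large to multiply out, so use Stirling's series:
  ln(n!) ~ n ln n - n + (1/2) ln(2 pi n) + 1/(12n)  (error below 1/(360 n^3), negligible here)
  ln(213) = 5.3612922
  n ln n = 213 * 5.3612922 = 1141.9552
  (1/2) ln(2 pi * 213) = (1/2) ln(1338.3185) = 3.5996
  1/(12*213) = 0.0004
  ln(213!) ~ 1141.9552 - 213 + 3.5996 + 0.0004 = 932.5552
Convert to base 2: log2(213!) = 932.5552 / ln 2 = 932.5552 / 0.69314718 = 1345.3928
ceil(1345.3928) = 1346


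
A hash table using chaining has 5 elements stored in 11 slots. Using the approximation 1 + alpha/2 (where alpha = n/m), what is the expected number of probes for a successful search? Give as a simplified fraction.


Load factor alpha = n/m = 5/11
Expected probes = 1 + alpha/2 = 1 + 5/(2*11)
= 1 + 5/22
= 22/22 + 5/22
= 27/22


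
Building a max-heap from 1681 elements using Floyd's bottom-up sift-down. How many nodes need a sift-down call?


In a heap of 1681 elements (0-indexed array):
  Last element index: 1680
  Parent of last element: floor((1680 - 1) / 2) = 839
  Internal nodes: indices 0 to 839
  Count = floor(1681/2) = 840


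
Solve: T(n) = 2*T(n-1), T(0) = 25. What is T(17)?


Unrolling:
T(17) = 2*T(16) = 2^2*T(15) = ... = 2^17*T(0)
= 2^17 * 25
= 131072 * 25 = 3276800


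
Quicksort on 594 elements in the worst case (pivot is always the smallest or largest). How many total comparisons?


In the worst case, each partition step picks the worst pivot:
  Partition 1: 593 comparisons (n-1 elements to compare)
  Partition 2: 592 comparisons
  Partition 3: 591 comparisons
  Partition 4: 590 comparisons
  Partition 5: 589 comparisons
  ...
  Last partition: 0 comparisons
Total = (n-1) + (n-2) + ... + 1 + 0 = n*(n-1)/2
= 594*593/2 = 176121


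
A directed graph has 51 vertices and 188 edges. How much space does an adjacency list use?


Adjacency list: one list head per vertex + one entry per edge
Vertex heads: 51
Edge entries: 188
Total = 51 + 188 = 239


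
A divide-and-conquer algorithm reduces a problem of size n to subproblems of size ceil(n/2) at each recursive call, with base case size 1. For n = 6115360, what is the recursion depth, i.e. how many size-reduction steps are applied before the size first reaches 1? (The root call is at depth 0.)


Each step divides the size by 2 (rounding up); after k steps the size is ceil(n/2^k), which equals 1 exactly when 2^k >= n.
So the depth is the smallest k with 2^k >= 6115360, i.e. ceil(log_2(6115360)).
2^22 = 4194304 < 6115360 <= 8388608 = 2^23
Recursion depth = 23


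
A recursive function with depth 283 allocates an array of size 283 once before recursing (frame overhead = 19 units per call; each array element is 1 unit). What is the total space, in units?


Array allocation: 283 units (allocated once)
Stack frames: 283 deep * 19 per frame = 5377 units
Total = 283 + 5377 = 5660


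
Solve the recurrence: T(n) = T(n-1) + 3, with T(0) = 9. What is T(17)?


Unrolling the recurrence:
T(17) = T(16) + 3
       = T(15) + 3 + 3
       = T(14) + 3*3
       ...
       = T(0) + 3*17
       = 9 + 51 = 60


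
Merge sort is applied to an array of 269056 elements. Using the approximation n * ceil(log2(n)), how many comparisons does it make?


Merge sort divides the array into halves recursively.
Number of levels = ceil(log2(269056)) = 19
At each level, approximately n = 269056 comparisons are needed for merging.
Total comparisons ~ n * ceil(log2(n)) = 269056 * 19 = 5112064


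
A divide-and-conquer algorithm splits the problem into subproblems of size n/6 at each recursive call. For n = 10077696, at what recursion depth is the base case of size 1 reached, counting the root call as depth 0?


At each depth, the problem size is divided by 6:
  Depth 0: problem size = 10077696
  Depth 1: problem size = 1679616
  Depth 2: problem size = 279936
  Depth 3: problem size = 46656
  Depth 4: problem size = 7776
  Depth 5: problem size = 1296
  Depth 6: problem size = 216
  Depth 7: problem size = 36
  Depth 8: problem size = 6
  Depth 9: problem size = 1 (base case)
The base case is reached at depth log_6(10077696) = 9 (the tree has 10 levels counting depth 0, but the depth asked for is 9).
Recursion depth = 9


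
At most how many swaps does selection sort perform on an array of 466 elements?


Each of the 465 passes places one element in its final position.
Pass 1: swap minimum into position 0
Pass 2: swap minimum of remaining into position 1
...
Pass 465: last two elements, one swap
Maximum swaps = 466 - 1 = 465


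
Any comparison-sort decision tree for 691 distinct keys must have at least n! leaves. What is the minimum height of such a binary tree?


A binary decision tree of height h has at most 2^h leaves and needs at least n! of them, so h >= ceil(log2(n!)).
691! is far too large to multiply out, so use Stirling's series:
  ln(n!) ~ n ln n - n + (1/2) ln(2 pi n) + 1/(12n)  (error below 1/(360 n^3), negligible here)
  ln(691) = 6.5381398
  n ln n = 691 * 6.5381398 = 4517.8546
  (1/2) ln(2 pi * 691) = (1/2) ln(4341.6810) = 4.1880
  1/(12*691) = 0.0001
  ln(691!) ~ 4517.8546 - 691 + 4.1880 + 0.0001 = 3831.0427
Convert to base 2: log2(691!) = 3831.0427 / ln 2 = 3831.0427 / 0.69314718 = 5527.0263
ceil(5527.0263) = 5528


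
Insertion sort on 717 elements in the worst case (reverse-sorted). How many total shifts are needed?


In the worst case (reverse-sorted), each element shifts past all previous:
  Element 1: 1 shifts
  Element 2: 2 shifts
  Element 3: 3 shifts
  Element 4: 4 shifts
  Element 5: 5 shifts
  ...
  Element 716: 716 shifts
Total = 1 + 2 + ... + 716
= 717*(717-1)/2 = 256686


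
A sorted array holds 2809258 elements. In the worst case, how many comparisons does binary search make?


Halving sequence: 2809258 -> 1404629 -> 702314 -> 351157 -> 175578 -> 87789 -> 43894 -> 21947 -> 10973 -> 5486 -> 2743 -> 1371 -> 685 -> 342 -> 171 -> 85 -> 42 -> 21 -> 10 -> 5 -> 2 -> 1
Number of halvings = 21
Max comparisons = 21 + 1 = 22


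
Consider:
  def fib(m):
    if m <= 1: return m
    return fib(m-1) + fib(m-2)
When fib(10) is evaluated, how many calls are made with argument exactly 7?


Let N(m) = number of times fib(m) is called while evaluating fib(10).
N(10) = 1 (the initial call).
N(9) = 1 (only fib(10) calls it).
For 1 <= m <= 8: fib(m) is called by fib(m+1) and fib(m+2), so
  N(m) = N(m+1) + N(m+2).
fib(0) is called only by fib(2), so N(0) = N(2).
Walk down from m=10:
  N(10)=1, N(9)=1, N(8)=2, N(7)=3
N(7) = 3


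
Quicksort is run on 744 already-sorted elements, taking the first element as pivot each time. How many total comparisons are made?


Sum of comparisons per partition:
743 + 742 + ... + 1 + 0
= 744 * (744 - 1) / 2
= 744 * 743 / 2
= 276396


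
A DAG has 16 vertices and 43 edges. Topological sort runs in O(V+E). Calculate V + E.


V = 16 (vertex processing)
E = 43 (edge processing)
V + E = 16 + 43 = 59


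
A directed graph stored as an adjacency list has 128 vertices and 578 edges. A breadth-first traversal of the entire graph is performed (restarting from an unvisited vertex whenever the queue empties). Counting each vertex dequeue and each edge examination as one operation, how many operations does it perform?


A full BFS traversal dequeues each vertex once and examines each edge once.
Vertex visits: 128
Edge visits: 578
V + E = 128 + 578 = 706


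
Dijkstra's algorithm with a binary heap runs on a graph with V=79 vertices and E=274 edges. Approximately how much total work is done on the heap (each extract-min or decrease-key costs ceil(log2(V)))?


Dijkstra with a binary heap: each vertex is extracted once, each edge may relax once.
Each heap operation costs O(log V).
V + E = 79 + 274 = 353
ceil(log2(79)) = 7 (since 2^6 = 64 < 79 <= 128 = 2^7)
Total heap work = (V+E) * ceil(log2(V)) = 353 * 7 = 2471


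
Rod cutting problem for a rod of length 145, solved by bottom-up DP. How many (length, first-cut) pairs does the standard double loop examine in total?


For each subproblem length i = 1..145, the inner loop considers i possible first cuts.
Total = 1 + 2 + ... + 145
= 145*(145+1)/2
= 145*146/2 = 10585


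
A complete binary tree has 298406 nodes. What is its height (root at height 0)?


In a complete binary tree, level k holds nodes 2^k .. 2^(k+1)-1 (1-indexed).
Height = floor(log2(n)) = floor(log2(298406)) = 18
Check: 2^18 = 262144 <= 298406 < 524288 = 2^19


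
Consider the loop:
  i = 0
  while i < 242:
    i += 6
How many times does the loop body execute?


Starting at i = 0, each iteration adds 6.
Iterations until i >= 242:
  Iteration 1: i = 0 -> i = 6
  Iteration 2: i = 6 -> i = 12
  Iteration 3: i = 12 -> i = 18
  Iteration 4: i = 18 -> i = 24
  Iteration 5: i = 24 -> i = 30
  Iteration 6: i = 30 -> i = 36
  Iteration 7: i = 36 -> i = 42
  Iteration 8: i = 42 -> i = 48
  ... continuing ...
Total iterations = ceil(242/6) = 41


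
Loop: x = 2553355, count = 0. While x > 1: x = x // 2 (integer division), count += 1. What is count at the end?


The variable x halves each step:
x = 2553355 -> 1276677 -> 638338 -> 319169 -> 159584 -> 79792 -> 39896 -> 19948 -> 9974 -> 4987 -> 2493 -> 1246 -> 623 -> 311 -> 155 -> 77 -> 38 -> 19 -> 9 -> 4 -> 2 -> 1
Number of halvings = floor(log2(2553355)) = 21


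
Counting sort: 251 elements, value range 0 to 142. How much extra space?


n = 251 (output array)
k = 143 (count array for 143 distinct values)
Extra space = 251 + 143 = 394


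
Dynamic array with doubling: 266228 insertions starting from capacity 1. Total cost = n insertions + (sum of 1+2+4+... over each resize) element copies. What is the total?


n = 266228
Insertion costs: 266228
Resizes copy 1, 2, 4, ... up to the largest power of 2 that is <= n-1 = 266227, i.e. 262144.
Copy costs = 1 + 2 + 4 + 8 + 16 + 32 + 64 + 128 + 256 + 512 + 1024 + 2048 + 4096 + 8192 + 16384 + 32768 + 65536 + 131072 + 262144 = 524287
Total = 266228 + 524287 = 790515


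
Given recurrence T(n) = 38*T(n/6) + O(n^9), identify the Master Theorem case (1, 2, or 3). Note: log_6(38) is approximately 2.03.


Master Theorem parameters: a=38, b=6, c=9
log_b(a) = 2.03
Compare b^c with a: 6^9 = 10077696 > 38, so c > log_b(a).
Comparing c=9 vs log_b(a)=2.03:
9 > 2.03 => Case 3
Result: T(n) = O(n^9)
Master Theorem case = 3


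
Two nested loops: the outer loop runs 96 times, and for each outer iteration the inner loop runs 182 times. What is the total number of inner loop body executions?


Outer loop: 96 iterations
Inner loop: 182 iterations per outer iteration
Total = 96 * 182 = 17472


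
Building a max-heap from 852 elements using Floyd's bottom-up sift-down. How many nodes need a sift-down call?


In a heap of 852 elements (0-indexed array):
  Last element index: 851
  Parent of last element: floor((851 - 1) / 2) = 425
  Internal nodes: indices 0 to 425
  Count = floor(852/2) = 426


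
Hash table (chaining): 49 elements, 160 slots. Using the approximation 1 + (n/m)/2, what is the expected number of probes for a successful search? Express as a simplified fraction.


Computing expected probes:
alpha = 49/160
= 1 + alpha/2
= 1 + 49/(2*160)
= (2*160 + 49) / (2*160)
= 369/320


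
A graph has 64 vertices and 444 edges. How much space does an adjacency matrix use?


Adjacency matrix: V x V grid of entries
Space = V^2 = 64^2 = 64 * 64 = 4096


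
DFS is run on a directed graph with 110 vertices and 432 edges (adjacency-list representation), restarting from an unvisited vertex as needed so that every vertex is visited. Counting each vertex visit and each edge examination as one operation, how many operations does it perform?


A full DFS traversal processes each vertex exactly once (push/pop on stack).
Each directed edge is examined once.
V = 110, E = 432
V + E = 542


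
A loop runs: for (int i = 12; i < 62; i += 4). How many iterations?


Loop starts at i = 12, increments by 4, stops when i >= 62.
Number of iterations = ceil((62 - 12) / 4)
= ceil(50 / 4)
= 13


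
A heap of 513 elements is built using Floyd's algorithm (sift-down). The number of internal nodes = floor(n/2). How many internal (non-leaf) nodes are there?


Leaf nodes occupy roughly half the array.
Sift-down is called for each internal node, starting from the last one.
Internal nodes = floor(n/2) = floor(513/2) = 256


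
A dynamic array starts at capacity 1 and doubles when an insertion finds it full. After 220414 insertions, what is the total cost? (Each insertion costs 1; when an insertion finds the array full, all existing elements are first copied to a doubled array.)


Insertion cost: 220414 (one per element)
Resizes occur just before inserting elements 2, 3, 5, 9, ...
Elements copied at each resize: 1 + 2 + 4 + 8 + 16 + 32 + 64 + 128 + 256 + 512 + 1024 + 2048 + 4096 + 8192 + 16384 + 32768 + 65536 + 131072
Sum of copies = 262143 (geometric series: 2^k - 1)
Total = 220414 + 262143 = 482557


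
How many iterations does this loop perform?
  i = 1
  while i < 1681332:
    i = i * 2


The loop variable doubles each iteration:
i = 1 -> 2 -> 4 -> 8 -> 16 -> 32 -> 64 -> 128 -> 256 -> 512 -> 1024 -> 2048 -> 4096 -> 8192 -> 16384 -> 32768 -> 65536 -> 131072 -> 262144 -> 524288 -> 1048576 -> 2097152 (stop, 2097152 >= 1681332)
Number of doublings = ceil(log2(1681332)) = 21


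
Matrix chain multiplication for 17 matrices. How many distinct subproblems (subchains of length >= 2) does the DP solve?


Subproblems are indexed by (i, j) where i < j.
Number of such pairs = n*(n-1)/2
= 17 * 16 / 2
= 136


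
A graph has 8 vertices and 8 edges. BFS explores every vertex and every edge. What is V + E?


A full BFS traversal dequeues each vertex once and examines each edge once.
Vertex visits: 8
Edge visits: 8
V + E = 8 + 8 = 16


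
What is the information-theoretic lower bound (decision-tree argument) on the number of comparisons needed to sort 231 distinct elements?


A binary decision tree of height h has at most 2^h leaves and needs at least n! of them, so h >= ceil(log2(n!)).
231! is far too large to multiply out, so use Stirling's series:
  ln(n!) ~ n ln n - n + (1/2) ln(2 pi n) + 1/(12n)  (error below 1/(360 n^3), negligible here)
  ln(231) = 5.4424177
  n ln n = 231 * 5.4424177 = 1257.1985
  (1/2) ln(2 pi * 231) = (1/2) ln(1451.4158) = 3.6401
  1/(12*231) = 0.0004
  ln(231!) ~ 1257.1985 - 231 + 3.6401 + 0.0004 = 1029.8390
Convert to base 2: log2(231!) = 1029.8390 / ln 2 = 1029.8390 / 0.69314718 = 1485.7436
ceil(1485.7436) = 1486


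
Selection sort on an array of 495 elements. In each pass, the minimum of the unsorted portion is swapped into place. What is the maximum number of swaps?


Selection sort performs one swap per pass:
  Pass 1: find min in positions 0 to 494, swap with position 0
  Pass 2: find min in positions 1 to 494, swap with position 1
  Pass 3: find min in positions 2 to 494, swap with position 2
  Pass 4: find min in positions 3 to 494, swap with position 3
  Pass 5: find min in positions 4 to 494, swap with position 4
  ... (489 more passes)
Total passes (and swaps) = n - 1 = 495 - 1 = 494


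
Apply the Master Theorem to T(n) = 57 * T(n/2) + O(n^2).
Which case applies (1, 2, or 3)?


The Master Theorem: T(n) = a*T(n/b) + O(n^c)
  a = 57, b = 2, c = 2
log_b(a) = log_2(57) ~ 5.833
Compare b^c with a: 2^2 = 4 < 57, so c < log_b(a).
Since c < log_b(a), Case 1 applies.
T(n) = O(n^(log_2 57)) ~ O(n^5.833)
Master Theorem case = 1


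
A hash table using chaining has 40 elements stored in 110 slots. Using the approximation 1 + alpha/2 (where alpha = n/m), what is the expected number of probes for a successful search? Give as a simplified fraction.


Load factor alpha = n/m = 40/110
Expected probes = 1 + alpha/2 = 1 + 40/(2*110)
= 1 + 40/220
= 220/220 + 40/220
= 260/220
Simplify: 13/11


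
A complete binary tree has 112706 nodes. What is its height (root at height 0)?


In a complete binary tree, level k holds nodes 2^k .. 2^(k+1)-1 (1-indexed).
Height = floor(log2(n)) = floor(log2(112706)) = 16
Check: 2^16 = 65536 <= 112706 < 131072 = 2^17


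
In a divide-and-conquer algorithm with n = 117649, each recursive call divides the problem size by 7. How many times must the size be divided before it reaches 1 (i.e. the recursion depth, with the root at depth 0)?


Number of divisions = log_7(117649)
Sizes: 117649 -> 16807 -> 2401 -> 343 -> 49 -> 7 -> 1 (6 divisions)
Recursion depth = 6


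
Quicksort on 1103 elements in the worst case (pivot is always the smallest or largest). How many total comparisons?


In the worst case, each partition step picks the worst pivot:
  Partition 1: 1102 comparisons (n-1 elements to compare)
  Partition 2: 1101 comparisons
  Partition 3: 1100 comparisons
  Partition 4: 1099 comparisons
  Partition 5: 1098 comparisons
  ...
  Last partition: 0 comparisons
Total = (n-1) + (n-2) + ... + 1 + 0 = n*(n-1)/2
= 1103*1102/2 = 607753


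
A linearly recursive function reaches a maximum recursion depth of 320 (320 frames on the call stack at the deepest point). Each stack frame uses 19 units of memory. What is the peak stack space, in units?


Maximum recursion depth = 320 frames
Memory per frame = 19 units
Total stack space = depth * frame_size
= 320 * 19 = 6080


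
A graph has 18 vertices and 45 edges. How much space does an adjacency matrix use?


Adjacency matrix: V x V grid of entries
Space = V^2 = 18^2 = 18 * 18 = 324


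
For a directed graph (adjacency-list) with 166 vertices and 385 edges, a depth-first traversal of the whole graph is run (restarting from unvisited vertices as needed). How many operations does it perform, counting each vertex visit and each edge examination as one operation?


A full DFS traversal visits each vertex once and examines each edge once.
V = 166
E = 385
Sum = 166 + 385 = 551


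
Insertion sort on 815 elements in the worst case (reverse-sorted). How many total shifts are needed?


In the worst case (reverse-sorted), each element shifts past all previous:
  Element 1: 1 shifts
  Element 2: 2 shifts
  Element 3: 3 shifts
  Element 4: 4 shifts
  Element 5: 5 shifts
  ...
  Element 814: 814 shifts
Total = 1 + 2 + ... + 814
= 815*(815-1)/2 = 331705


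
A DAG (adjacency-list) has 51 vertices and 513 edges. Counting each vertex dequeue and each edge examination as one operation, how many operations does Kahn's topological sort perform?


V = 51 (vertex processing)
E = 513 (edge processing)
V + E = 51 + 513 = 564


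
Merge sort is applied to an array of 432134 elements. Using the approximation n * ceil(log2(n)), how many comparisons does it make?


Merge sort divides the array into halves recursively.
Number of levels = ceil(log2(432134)) = 19
At each level, approximately n = 432134 comparisons are needed for merging.
Total comparisons ~ n * ceil(log2(n)) = 432134 * 19 = 8210546


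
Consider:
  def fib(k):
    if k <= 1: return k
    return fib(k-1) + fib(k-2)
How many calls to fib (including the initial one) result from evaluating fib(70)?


Let C(m) = total calls to evaluate fib(m). Then C(0)=C(1)=1, and
C(m) = 1 + C(m-1) + C(m-2) for m >= 2.
Build the table (each entry = 1 + previous two):
  C(0) = 1
  C(1) = 1
  C(2) = 1 + 1 + 1 = 3
  C(3) = 1 + 3 + 1 = 5
  C(4) = 1 + 5 + 3 = 9
  C(5) = 1 + 9 + 5 = 15
  C(6) = 1 + 15 + 9 = 25
  C(7) = 1 + 25 + 15 = 41
  C(8) = 1 + 41 + 25 = 67
  C(9) = 1 + 67 + 41 = 109
  C(10) = 1 + 109 + 67 = 177
  C(11) = 1 + 177 + 109 = 287
  C(12) = 1 + 287 + 177 = 465
  C(13) = 1 + 465 + 287 = 753
  C(14) = 1 + 753 + 465 = 1219
  C(15) = 1 + 1219 + 753 = 1973
  C(16) = 1 + 1973 + 1219 = 3193
  C(17) = 1 + 3193 + 1973 = 5167
  C(18) = 1 + 5167 + 3193 = 8361
  C(19) = 1 + 8361 + 5167 = 13529
  C(20) = 1 + 13529 + 8361 = 21891
  C(21) = 1 + 21891 + 13529 = 35421
  C(22) = 1 + 35421 + 21891 = 57313
  C(23) = 1 + 57313 + 35421 = 92735
  C(24) = 1 + 92735 + 57313 = 150049
  C(25) = 1 + 150049 + 92735 = 242785
  C(26) = 1 + 242785 + 150049 = 392835
  C(27) = 1 + 392835 + 242785 = 635621
  C(28) = 1 + 635621 + 392835 = 1028457
  C(29) = 1 + 1028457 + 635621 = 1664079
  C(30) = 1 + 1664079 + 1028457 = 2692537
  C(31) = 1 + 2692537 + 1664079 = 4356617
  C(32) = 1 + 4356617 + 2692537 = 7049155
  C(33) = 1 + 7049155 + 4356617 = 11405773
  C(34) = 1 + 11405773 + 7049155 = 18454929
  C(35) = 1 + 18454929 + 11405773 = 29860703
  C(36) = 1 + 29860703 + 18454929 = 48315633
  C(37) = 1 + 48315633 + 29860703 = 78176337
  C(38) = 1 + 78176337 + 48315633 = 126491971
  C(39) = 1 + 126491971 + 78176337 = 204668309
  C(40) = 1 + 204668309 + 126491971 = 331160281
  C(41) = 1 + 331160281 + 204668309 = 535828591
  C(42) = 1 + 535828591 + 331160281 = 866988873
  C(43) = 1 + 866988873 + 535828591 = 1402817465
  C(44) = 1 + 1402817465 + 866988873 = 2269806339
  C(45) = 1 + 2269806339 + 1402817465 = 3672623805
  C(46) = 1 + 3672623805 + 2269806339 = 5942430145
  C(47) = 1 + 5942430145 + 3672623805 = 9615053951
  C(48) = 1 + 9615053951 + 5942430145 = 15557484097
  C(49) = 1 + 15557484097 + 9615053951 = 25172538049
  C(50) = 1 + 25172538049 + 15557484097 = 40730022147
  C(51) = 1 + 40730022147 + 25172538049 = 65902560197
  C(52) = 1 + 65902560197 + 40730022147 = 106632582345
  C(53) = 1 + 106632582345 + 65902560197 = 172535142543
  C(54) = 1 + 172535142543 + 106632582345 = 279167724889
  C(55) = 1 + 279167724889 + 172535142543 = 451702867433
  C(56) = 1 + 451702867433 + 279167724889 = 730870592323
  C(57) = 1 + 730870592323 + 451702867433 = 1182573459757
  C(58) = 1 + 1182573459757 + 730870592323 = 1913444052081
  C(59) = 1 + 1913444052081 + 1182573459757 = 3096017511839
  C(60) = 1 + 3096017511839 + 1913444052081 = 5009461563921
  C(61) = 1 + 5009461563921 + 3096017511839 = 8105479075761
  C(62) = 1 + 8105479075761 + 5009461563921 = 13114940639683
  C(63) = 1 + 13114940639683 + 8105479075761 = 21220419715445
  C(64) = 1 + 21220419715445 + 13114940639683 = 34335360355129
  C(65) = 1 + 34335360355129 + 21220419715445 = 55555780070575
  C(66) = 1 + 55555780070575 + 34335360355129 = 89891140425705
  C(67) = 1 + 89891140425705 + 55555780070575 = 145446920496281
  C(68) = 1 + 145446920496281 + 89891140425705 = 235338060921987
  C(69) = 1 + 235338060921987 + 145446920496281 = 380784981418269
  C(70) = 1 + 380784981418269 + 235338060921987 = 616123042340257
Total calls for fib(70) = 616123042340257


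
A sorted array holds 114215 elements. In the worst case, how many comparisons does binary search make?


Halving sequence: 114215 -> 57107 -> 28553 -> 14276 -> 7138 -> 3569 -> 1784 -> 892 -> 446 -> 223 -> 111 -> 55 -> 27 -> 13 -> 6 -> 3 -> 1
Number of halvings = 16
Max comparisons = 16 + 1 = 17


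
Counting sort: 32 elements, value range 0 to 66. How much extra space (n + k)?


n = 32 (output array)
k = 67 (count array for 67 distinct values)
Extra space = 32 + 67 = 99


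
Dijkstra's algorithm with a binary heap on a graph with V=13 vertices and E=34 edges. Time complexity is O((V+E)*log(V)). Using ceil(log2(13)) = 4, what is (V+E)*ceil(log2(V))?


Dijkstra with a binary heap: each vertex is extracted once, each edge may relax once.
Each heap operation costs O(log V).
V + E = 13 + 34 = 47
ceil(log2(13)) = 4 (since 2^3 = 8 < 13 <= 16 = 2^4)
Total heap work = (V+E) * ceil(log2(V)) = 47 * 4 = 188


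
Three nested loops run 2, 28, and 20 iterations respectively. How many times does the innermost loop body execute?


Loop 1 (outermost): 2 iterations
Loop 2 (middle): 28 iterations per outer
Loop 3 (innermost): 20 iterations per middle
Total = 2 * 28 * 20 = 1120


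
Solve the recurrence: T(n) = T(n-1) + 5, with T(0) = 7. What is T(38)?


Unrolling the recurrence:
T(38) = T(37) + 5
       = T(36) + 5 + 5
       = T(35) + 5*3
       ...
       = T(0) + 5*38
       = 7 + 190 = 197


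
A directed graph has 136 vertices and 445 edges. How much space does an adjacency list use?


Adjacency list: one list head per vertex + one entry per edge
Vertex heads: 136
Edge entries: 445
Total = 136 + 445 = 581


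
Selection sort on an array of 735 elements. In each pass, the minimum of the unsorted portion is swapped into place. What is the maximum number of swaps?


Selection sort performs one swap per pass:
  Pass 1: find min in positions 0 to 734, swap with position 0
  Pass 2: find min in positions 1 to 734, swap with position 1
  Pass 3: find min in positions 2 to 734, swap with position 2
  Pass 4: find min in positions 3 to 734, swap with position 3
  Pass 5: find min in positions 4 to 734, swap with position 4
  ... (729 more passes)
Total passes (and swaps) = n - 1 = 735 - 1 = 734


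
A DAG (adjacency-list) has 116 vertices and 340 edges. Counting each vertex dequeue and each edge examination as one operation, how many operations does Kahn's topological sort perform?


V = 116 (vertex processing)
E = 340 (edge processing)
V + E = 116 + 340 = 456


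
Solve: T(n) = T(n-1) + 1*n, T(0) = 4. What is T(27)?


Expanding the recurrence:
T(27) = T(26) + 1*27
       = T(25) + 1*26 + 1*27
       ...
       = T(0) + 1*(1 + 2 + ... + 27)
       = 4 + 1 * 27*28/2
       = 4 + 1 * 378
       = 4 + 378 = 382


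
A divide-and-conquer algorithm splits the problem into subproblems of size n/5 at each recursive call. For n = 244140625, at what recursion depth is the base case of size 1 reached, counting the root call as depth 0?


At each depth, the problem size is divided by 5:
  Depth 0: problem size = 244140625
  Depth 1: problem size = 48828125
  Depth 2: problem size = 9765625
  Depth 3: problem size = 1953125
  Depth 4: problem size = 390625
  Depth 5: problem size = 78125
  Depth 6: problem size = 15625
  Depth 7: problem size = 3125
  Depth 8: problem size = 625
  Depth 9: problem size = 125
  Depth 10: problem size = 25
  Depth 11: problem size = 5
  Depth 12: problem size = 1 (base case)
The base case is reached at depth log_5(244140625) = 12 (the tree has 13 levels counting depth 0, but the depth asked for is 12).
Recursion depth = 12


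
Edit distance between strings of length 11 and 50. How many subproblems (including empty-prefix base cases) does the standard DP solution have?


The table includes base cases (empty prefixes).
Rows: (m+1) = 12
Columns: (n+1) = 51
Total = 12 * 51 = 612


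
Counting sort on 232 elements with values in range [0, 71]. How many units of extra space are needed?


Output array size: 232 (to store sorted result)
Count array size: 72 (one slot per possible value, range 0 to 71)
Total extra space = 232 + 72 = 304


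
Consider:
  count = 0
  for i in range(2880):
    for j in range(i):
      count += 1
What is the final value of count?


For each i, the inner loop runs i times:
  i=0: inner runs 0 times
  i=1: inner runs 1 time
  i=2: inner runs 2 times
  i=3: inner runs 3 times
  i=4: inner runs 4 times
  i=5: inner runs 5 times
  i=6: inner runs 6 times
  i=7: inner runs 7 times
  ...
Total = 0 + 1 + 2 + ... + 2879 = 2880*(2880-1)/2 = 4145760


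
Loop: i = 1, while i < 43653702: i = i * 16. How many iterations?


i multiplies by 16 each step:
i = 1 -> 16 -> 256 -> 4096 -> 65536 -> 1048576 -> 16777216 -> 268435456 (stop)
Iterations = ceil(log_16(43653702)) = 7


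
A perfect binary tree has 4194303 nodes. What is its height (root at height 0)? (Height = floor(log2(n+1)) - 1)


For a perfect binary tree of height h: n = 2^(h+1) - 1, so h = log2(n+1) - 1.
  n + 1 = 4194304 = 2^22
  log2(4194304) = 22
  height = 22 - 1 = 21


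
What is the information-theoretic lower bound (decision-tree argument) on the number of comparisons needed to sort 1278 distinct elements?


A binary decision tree of height h has at most 2^h leaves and needs at least n! of them, so h >= ceil(log2(n!)).
1278! is far too large to multiply out, so use Stirling's series:
  ln(n!) ~ n ln n - n + (1/2) ln(2 pi n) + 1/(12n)  (error below 1/(360 n^3), negligible here)
  ln(1278) = 7.1530516
  n ln n = 1278 * 7.1530516 = 9141.5999
  (1/2) ln(2 pi * 1278) = (1/2) ln(8029.9108) = 4.4955
  1/(12*1278) = 0.0001
  ln(1278!) ~ 9141.5999 - 1278 + 4.4955 + 0.0001 = 7868.0955
Convert to base 2: log2(1278!) = 7868.0955 / ln 2 = 7868.0955 / 0.69314718 = 11351.2624
ceil(11351.2624) = 11352


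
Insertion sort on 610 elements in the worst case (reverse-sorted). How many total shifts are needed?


In the worst case (reverse-sorted), each element shifts past all previous:
  Element 1: 1 shifts
  Element 2: 2 shifts
  Element 3: 3 shifts
  Element 4: 4 shifts
  Element 5: 5 shifts
  ...
  Element 609: 609 shifts
Total = 1 + 2 + ... + 609
= 610*(610-1)/2 = 185745


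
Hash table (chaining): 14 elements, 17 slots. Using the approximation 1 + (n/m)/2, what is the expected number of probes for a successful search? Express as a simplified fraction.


Computing expected probes:
alpha = 14/17
= 1 + alpha/2
= 1 + 14/(2*17)
= (2*17 + 14) / (2*17)
= 48/34 = 24/17


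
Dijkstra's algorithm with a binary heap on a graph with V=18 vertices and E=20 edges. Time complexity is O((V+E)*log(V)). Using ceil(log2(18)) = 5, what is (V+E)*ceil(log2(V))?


Dijkstra with a binary heap: each vertex is extracted once, each edge may relax once.
Each heap operation costs O(log V).
V + E = 18 + 20 = 38
ceil(log2(18)) = 5 (since 2^4 = 16 < 18 <= 32 = 2^5)
Total heap work = (V+E) * ceil(log2(V)) = 38 * 5 = 190


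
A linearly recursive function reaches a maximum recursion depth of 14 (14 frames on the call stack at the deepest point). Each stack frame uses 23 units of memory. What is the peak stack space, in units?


Maximum recursion depth = 14 frames
Memory per frame = 23 units
Total stack space = depth * frame_size
= 14 * 23 = 322
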